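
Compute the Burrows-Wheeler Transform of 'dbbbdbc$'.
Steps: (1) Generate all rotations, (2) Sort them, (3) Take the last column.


Rotations (sorted):
  0: $dbbbdbc -> last char: c
  1: bbbdbc$d -> last char: d
  2: bbdbc$db -> last char: b
  3: bc$dbbbd -> last char: d
  4: bdbc$dbb -> last char: b
  5: c$dbbbdb -> last char: b
  6: dbbbdbc$ -> last char: $
  7: dbc$dbbb -> last char: b


BWT = cdbdbb$b


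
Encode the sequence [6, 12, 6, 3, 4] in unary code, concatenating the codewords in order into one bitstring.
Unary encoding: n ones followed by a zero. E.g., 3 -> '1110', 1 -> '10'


Encode each number as n ones followed by a terminating 0:
  6 -> 1111110 (7 bits)
  12 -> 1111111111110 (13 bits)
  6 -> 1111110 (7 bits)
  3 -> 1110 (4 bits)
  4 -> 11110 (5 bits)
Total length = 7 + 13 + 7 + 4 + 5 = 36 bits.

Unary([6, 12, 6, 3, 4]) = 111111011111111111101111110111011110 (36 bits)


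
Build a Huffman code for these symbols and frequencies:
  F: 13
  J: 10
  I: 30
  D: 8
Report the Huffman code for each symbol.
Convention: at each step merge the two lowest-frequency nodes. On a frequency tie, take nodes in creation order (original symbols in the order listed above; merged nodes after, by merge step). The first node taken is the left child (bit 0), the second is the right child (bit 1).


Huffman tree construction:
Step 1: Merge D(8) + J(10) = 18
Step 2: Merge F(13) + (D+J)(18) = 31
Step 3: Merge I(30) + (F+(D+J))(31) = 61
Read each symbol's code off the tree from the root (left child = 0, right child = 1).

Codes:
  F: 10 (length 2)
  J: 111 (length 3)
  I: 0 (length 1)
  D: 110 (length 3)
Average code length: 110/61 = 1.8033 bits/symbol


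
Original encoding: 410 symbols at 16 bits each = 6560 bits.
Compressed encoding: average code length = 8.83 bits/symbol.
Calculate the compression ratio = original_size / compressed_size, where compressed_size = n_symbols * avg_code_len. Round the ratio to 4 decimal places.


original_size = n_symbols * orig_bits = 410 * 16 = 6560 bits
compressed_size = n_symbols * avg_code_len = 410 * 8.83 = 3620.3 bits
ratio = original_size / compressed_size = 6560 / 3620.3 = 1.812

Compression ratio = 1.812


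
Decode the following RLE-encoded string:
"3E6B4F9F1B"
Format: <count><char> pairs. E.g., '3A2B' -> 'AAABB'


Expanding each <count><char> pair:
  3E -> 'EEE'
  6B -> 'BBBBBB'
  4F -> 'FFFF'
  9F -> 'FFFFFFFFF'
  1B -> 'B'

Decoded = EEEBBBBBBFFFFFFFFFFFFFB


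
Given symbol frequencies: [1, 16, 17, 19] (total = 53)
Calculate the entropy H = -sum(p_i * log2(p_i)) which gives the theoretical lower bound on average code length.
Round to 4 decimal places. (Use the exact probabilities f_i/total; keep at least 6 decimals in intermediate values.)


Per-symbol terms -p_i * log2(p_i) with p_i = f_i/53:
  p = 1/53 = 0.018868: log2(p) = -5.727920, -p*log2(p) = 0.108074
  p = 16/53 = 0.301887: log2(p) = -1.727920, -p*log2(p) = 0.521636
  p = 17/53 = 0.320755: log2(p) = -1.640458, -p*log2(p) = 0.526185
  p = 19/53 = 0.358491: log2(p) = -1.479993, -p*log2(p) = 0.530564
H = 0.108074 + 0.521636 + 0.526185 + 0.530564 = 1.686459

H = 1.6865 bits/symbol


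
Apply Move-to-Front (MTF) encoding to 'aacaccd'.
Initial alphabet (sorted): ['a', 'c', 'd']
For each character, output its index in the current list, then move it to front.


MTF encoding:
'a': index 0 in ['a', 'c', 'd'] -> ['a', 'c', 'd']
'a': index 0 in ['a', 'c', 'd'] -> ['a', 'c', 'd']
'c': index 1 in ['a', 'c', 'd'] -> ['c', 'a', 'd']
'a': index 1 in ['c', 'a', 'd'] -> ['a', 'c', 'd']
'c': index 1 in ['a', 'c', 'd'] -> ['c', 'a', 'd']
'c': index 0 in ['c', 'a', 'd'] -> ['c', 'a', 'd']
'd': index 2 in ['c', 'a', 'd'] -> ['d', 'c', 'a']


Output: [0, 0, 1, 1, 1, 0, 2]


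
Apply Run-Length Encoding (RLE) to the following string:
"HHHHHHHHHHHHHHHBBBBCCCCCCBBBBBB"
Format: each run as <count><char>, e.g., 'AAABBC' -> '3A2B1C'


Scanning runs left to right:
  i=0: run of 'H' x 15 -> '15H'
  i=15: run of 'B' x 4 -> '4B'
  i=19: run of 'C' x 6 -> '6C'
  i=25: run of 'B' x 6 -> '6B'

RLE = 15H4B6C6B


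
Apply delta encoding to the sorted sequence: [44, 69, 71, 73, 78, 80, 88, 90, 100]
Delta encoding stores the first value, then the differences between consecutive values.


First value: 44
Deltas:
  69 - 44 = 25
  71 - 69 = 2
  73 - 71 = 2
  78 - 73 = 5
  80 - 78 = 2
  88 - 80 = 8
  90 - 88 = 2
  100 - 90 = 10


Delta encoded: [44, 25, 2, 2, 5, 2, 8, 2, 10]


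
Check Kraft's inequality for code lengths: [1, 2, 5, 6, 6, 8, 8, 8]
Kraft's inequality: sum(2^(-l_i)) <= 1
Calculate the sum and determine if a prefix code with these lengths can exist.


Sum = 2^(-1) + 2^(-2) + 2^(-5) + 2^(-6) + 2^(-6) + 2^(-8) + 2^(-8) + 2^(-8)
    = 0.5 + 0.25 + 0.03125 + 0.015625 + 0.015625 + 0.00390625 + 0.00390625 + 0.00390625
    = 211/256 = 0.82421875
Since 0.82421875 <= 1, Kraft's inequality IS satisfied.
A prefix code with these lengths CAN exist.

Kraft sum = 0.82421875. Satisfied.


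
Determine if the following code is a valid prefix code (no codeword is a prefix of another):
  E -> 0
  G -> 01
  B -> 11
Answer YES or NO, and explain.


Checking each pair (does one codeword prefix another?):
  E='0' vs G='01': prefix -- VIOLATION

NO -- this is NOT a valid prefix code. E (0) is a prefix of G (01).


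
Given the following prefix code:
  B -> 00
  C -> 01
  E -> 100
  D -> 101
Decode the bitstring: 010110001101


Decoding step by step:
Bits 01 -> C
Bits 01 -> C
Bits 100 -> E
Bits 01 -> C
Bits 101 -> D


Decoded message: CCECD


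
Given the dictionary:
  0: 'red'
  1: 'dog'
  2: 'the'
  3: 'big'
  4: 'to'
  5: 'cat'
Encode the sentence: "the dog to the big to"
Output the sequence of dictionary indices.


Look up each word in the dictionary:
  'the' -> 2
  'dog' -> 1
  'to' -> 4
  'the' -> 2
  'big' -> 3
  'to' -> 4

Encoded: [2, 1, 4, 2, 3, 4]


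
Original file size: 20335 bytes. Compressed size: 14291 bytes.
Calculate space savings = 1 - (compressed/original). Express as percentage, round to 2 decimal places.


ratio = compressed/original = 14291/20335 = 0.702778
savings = 1 - ratio = 1 - 0.702778 = 0.297222
as a percentage: 0.297222 * 100 = 29.72%

Space savings = 1 - 14291/20335 = 29.72%


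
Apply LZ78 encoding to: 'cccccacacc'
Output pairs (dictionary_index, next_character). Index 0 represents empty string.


LZ78 encoding steps:
Dictionary: {0: ''}
Step 1: w='' (idx 0), next='c' -> output (0, 'c'), add 'c' as idx 1
Step 2: w='c' (idx 1), next='c' -> output (1, 'c'), add 'cc' as idx 2
Step 3: w='cc' (idx 2), next='a' -> output (2, 'a'), add 'cca' as idx 3
Step 4: w='c' (idx 1), next='a' -> output (1, 'a'), add 'ca' as idx 4
Step 5: w='cc' (idx 2), end of input -> output (2, '')


Encoded: [(0, 'c'), (1, 'c'), (2, 'a'), (1, 'a'), (2, '')]


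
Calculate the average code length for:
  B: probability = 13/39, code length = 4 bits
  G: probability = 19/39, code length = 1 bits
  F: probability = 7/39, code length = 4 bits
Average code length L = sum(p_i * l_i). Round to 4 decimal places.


Weighted contributions p_i * l_i:
  B: (13/39) * 4 = 52/39
  G: (19/39) * 1 = 19/39
  F: (7/39) * 4 = 28/39
Sum = (52 + 19 + 28)/39 = 99/39

L = 99/39 = 2.5385 bits/symbol


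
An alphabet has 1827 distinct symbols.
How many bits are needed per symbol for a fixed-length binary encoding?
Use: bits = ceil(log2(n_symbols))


log2(1827) = 10.8353
Bracket: 2^10 = 1024 < 1827 <= 2^11 = 2048
So ceil(log2(1827)) = 11

bits = ceil(log2(1827)) = ceil(10.8353) = 11 bits


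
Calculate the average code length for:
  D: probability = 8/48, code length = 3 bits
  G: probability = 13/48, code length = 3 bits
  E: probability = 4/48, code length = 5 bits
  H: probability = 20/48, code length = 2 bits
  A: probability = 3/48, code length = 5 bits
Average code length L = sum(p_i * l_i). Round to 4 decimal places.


Weighted contributions p_i * l_i:
  D: (8/48) * 3 = 24/48
  G: (13/48) * 3 = 39/48
  E: (4/48) * 5 = 20/48
  H: (20/48) * 2 = 40/48
  A: (3/48) * 5 = 15/48
Sum = (24 + 39 + 20 + 40 + 15)/48 = 138/48

L = 138/48 = 2.8750 bits/symbol


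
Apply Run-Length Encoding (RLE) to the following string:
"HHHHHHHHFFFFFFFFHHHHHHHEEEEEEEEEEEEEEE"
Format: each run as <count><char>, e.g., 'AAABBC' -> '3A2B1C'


Scanning runs left to right:
  i=0: run of 'H' x 8 -> '8H'
  i=8: run of 'F' x 8 -> '8F'
  i=16: run of 'H' x 7 -> '7H'
  i=23: run of 'E' x 15 -> '15E'

RLE = 8H8F7H15E


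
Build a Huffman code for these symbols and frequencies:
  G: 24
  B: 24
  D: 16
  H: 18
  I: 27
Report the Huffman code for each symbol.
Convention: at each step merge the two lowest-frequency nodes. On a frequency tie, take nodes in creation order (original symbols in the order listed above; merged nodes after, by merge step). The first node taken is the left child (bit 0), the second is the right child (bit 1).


Huffman tree construction:
Step 1: Merge D(16) + H(18) = 34
Step 2: Merge G(24) + B(24) = 48
Step 3: Merge I(27) + (D+H)(34) = 61
Step 4: Merge (G+B)(48) + (I+(D+H))(61) = 109
Read each symbol's code off the tree from the root (left child = 0, right child = 1).

Codes:
  G: 00 (length 2)
  B: 01 (length 2)
  D: 110 (length 3)
  H: 111 (length 3)
  I: 10 (length 2)
Average code length: 252/109 = 2.3119 bits/symbol


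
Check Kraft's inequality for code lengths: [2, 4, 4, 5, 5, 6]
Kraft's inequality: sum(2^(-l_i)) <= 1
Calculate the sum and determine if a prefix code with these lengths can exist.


Sum = 2^(-2) + 2^(-4) + 2^(-4) + 2^(-5) + 2^(-5) + 2^(-6)
    = 0.25 + 0.0625 + 0.0625 + 0.03125 + 0.03125 + 0.015625
    = 29/64 = 0.453125
Since 0.453125 <= 1, Kraft's inequality IS satisfied.
A prefix code with these lengths CAN exist.

Kraft sum = 0.453125. Satisfied.


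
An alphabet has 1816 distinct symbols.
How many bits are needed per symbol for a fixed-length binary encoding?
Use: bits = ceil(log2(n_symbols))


log2(1816) = 10.8265
Bracket: 2^10 = 1024 < 1816 <= 2^11 = 2048
So ceil(log2(1816)) = 11

bits = ceil(log2(1816)) = ceil(10.8265) = 11 bits


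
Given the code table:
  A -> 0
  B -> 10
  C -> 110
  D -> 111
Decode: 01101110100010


Decoding:
0 -> A
110 -> C
111 -> D
0 -> A
10 -> B
0 -> A
0 -> A
10 -> B


Result: ACDABAAB


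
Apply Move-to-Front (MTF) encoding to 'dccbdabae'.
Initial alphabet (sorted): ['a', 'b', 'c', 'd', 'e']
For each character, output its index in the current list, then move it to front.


MTF encoding:
'd': index 3 in ['a', 'b', 'c', 'd', 'e'] -> ['d', 'a', 'b', 'c', 'e']
'c': index 3 in ['d', 'a', 'b', 'c', 'e'] -> ['c', 'd', 'a', 'b', 'e']
'c': index 0 in ['c', 'd', 'a', 'b', 'e'] -> ['c', 'd', 'a', 'b', 'e']
'b': index 3 in ['c', 'd', 'a', 'b', 'e'] -> ['b', 'c', 'd', 'a', 'e']
'd': index 2 in ['b', 'c', 'd', 'a', 'e'] -> ['d', 'b', 'c', 'a', 'e']
'a': index 3 in ['d', 'b', 'c', 'a', 'e'] -> ['a', 'd', 'b', 'c', 'e']
'b': index 2 in ['a', 'd', 'b', 'c', 'e'] -> ['b', 'a', 'd', 'c', 'e']
'a': index 1 in ['b', 'a', 'd', 'c', 'e'] -> ['a', 'b', 'd', 'c', 'e']
'e': index 4 in ['a', 'b', 'd', 'c', 'e'] -> ['e', 'a', 'b', 'd', 'c']


Output: [3, 3, 0, 3, 2, 3, 2, 1, 4]


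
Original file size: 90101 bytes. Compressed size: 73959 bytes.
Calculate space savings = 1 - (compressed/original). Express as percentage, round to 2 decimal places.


ratio = compressed/original = 73959/90101 = 0.820845
savings = 1 - ratio = 1 - 0.820845 = 0.179155
as a percentage: 0.179155 * 100 = 17.92%

Space savings = 1 - 73959/90101 = 17.92%


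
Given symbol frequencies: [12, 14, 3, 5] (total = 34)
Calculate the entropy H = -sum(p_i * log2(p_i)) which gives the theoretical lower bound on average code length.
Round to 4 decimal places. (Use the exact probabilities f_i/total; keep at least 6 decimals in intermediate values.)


Per-symbol terms -p_i * log2(p_i) with p_i = f_i/34:
  p = 12/34 = 0.352941: log2(p) = -1.502500, -p*log2(p) = 0.530294
  p = 14/34 = 0.411765: log2(p) = -1.280108, -p*log2(p) = 0.527103
  p = 3/34 = 0.088235: log2(p) = -3.502500, -p*log2(p) = 0.309044
  p = 5/34 = 0.147059: log2(p) = -2.765535, -p*log2(p) = 0.406696
H = 0.530294 + 0.527103 + 0.309044 + 0.406696 = 1.773137

H = 1.7731 bits/symbol


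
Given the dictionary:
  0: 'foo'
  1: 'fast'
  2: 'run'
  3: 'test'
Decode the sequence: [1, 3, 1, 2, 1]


Look up each index in the dictionary:
  1 -> 'fast'
  3 -> 'test'
  1 -> 'fast'
  2 -> 'run'
  1 -> 'fast'

Decoded: "fast test fast run fast"


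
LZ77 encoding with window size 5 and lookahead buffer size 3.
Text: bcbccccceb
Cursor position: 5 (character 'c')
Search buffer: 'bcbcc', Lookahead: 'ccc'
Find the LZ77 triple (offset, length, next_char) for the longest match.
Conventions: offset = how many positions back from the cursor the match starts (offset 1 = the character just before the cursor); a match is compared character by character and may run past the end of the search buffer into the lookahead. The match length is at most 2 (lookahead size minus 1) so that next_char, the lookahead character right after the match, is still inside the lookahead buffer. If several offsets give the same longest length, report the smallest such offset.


Try each offset into the search buffer:
  offset=1 (pos 4, char 'c'): match length 2
  offset=2 (pos 3, char 'c'): match length 2
  offset=3 (pos 2, char 'b'): match length 0
  offset=4 (pos 1, char 'c'): match length 1
  offset=5 (pos 0, char 'b'): match length 0
Longest match has length 2, found at offsets 1, 2; take the smallest, offset 1.
next_char = character at position 5 + 2 = 7 -> 'c'

Best match: offset=1, length=2 (matching 'cc' starting at position 4)
LZ77 triple: (1, 2, 'c')


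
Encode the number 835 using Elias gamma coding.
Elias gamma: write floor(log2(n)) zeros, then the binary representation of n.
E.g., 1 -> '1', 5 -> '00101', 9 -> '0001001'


num_bits = floor(log2(835)) + 1 = 10
leading_zeros = num_bits - 1 = 9
binary(835) = 1101000011

Elias gamma(835) = '000000000' + '1101000011' = 0000000001101000011 (19 bits)


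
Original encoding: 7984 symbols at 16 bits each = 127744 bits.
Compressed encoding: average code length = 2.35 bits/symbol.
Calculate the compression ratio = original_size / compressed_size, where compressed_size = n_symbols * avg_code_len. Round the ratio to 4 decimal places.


original_size = n_symbols * orig_bits = 7984 * 16 = 127744 bits
compressed_size = n_symbols * avg_code_len = 7984 * 2.35 = 18762.4 bits
ratio = original_size / compressed_size = 127744 / 18762.4 = 6.8085

Compression ratio = 6.8085


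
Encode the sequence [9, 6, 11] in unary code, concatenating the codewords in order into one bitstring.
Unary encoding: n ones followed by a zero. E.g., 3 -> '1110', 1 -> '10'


Encode each number as n ones followed by a terminating 0:
  9 -> 1111111110 (10 bits)
  6 -> 1111110 (7 bits)
  11 -> 111111111110 (12 bits)
Total length = 10 + 7 + 12 = 29 bits.

Unary([9, 6, 11]) = 11111111101111110111111111110 (29 bits)


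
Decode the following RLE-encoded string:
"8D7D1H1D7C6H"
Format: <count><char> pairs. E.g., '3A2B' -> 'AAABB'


Expanding each <count><char> pair:
  8D -> 'DDDDDDDD'
  7D -> 'DDDDDDD'
  1H -> 'H'
  1D -> 'D'
  7C -> 'CCCCCCC'
  6H -> 'HHHHHH'

Decoded = DDDDDDDDDDDDDDDHDCCCCCCCHHHHHH


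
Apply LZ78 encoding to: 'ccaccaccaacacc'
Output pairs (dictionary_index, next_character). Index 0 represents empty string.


LZ78 encoding steps:
Dictionary: {0: ''}
Step 1: w='' (idx 0), next='c' -> output (0, 'c'), add 'c' as idx 1
Step 2: w='c' (idx 1), next='a' -> output (1, 'a'), add 'ca' as idx 2
Step 3: w='c' (idx 1), next='c' -> output (1, 'c'), add 'cc' as idx 3
Step 4: w='' (idx 0), next='a' -> output (0, 'a'), add 'a' as idx 4
Step 5: w='cc' (idx 3), next='a' -> output (3, 'a'), add 'cca' as idx 5
Step 6: w='a' (idx 4), next='c' -> output (4, 'c'), add 'ac' as idx 6
Step 7: w='ac' (idx 6), next='c' -> output (6, 'c'), add 'acc' as idx 7


Encoded: [(0, 'c'), (1, 'a'), (1, 'c'), (0, 'a'), (3, 'a'), (4, 'c'), (6, 'c')]


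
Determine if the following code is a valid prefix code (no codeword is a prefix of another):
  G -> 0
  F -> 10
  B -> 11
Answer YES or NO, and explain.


Checking each pair (does one codeword prefix another?):
  G='0' vs F='10': no prefix
  G='0' vs B='11': no prefix
  F='10' vs G='0': no prefix
  F='10' vs B='11': no prefix
  B='11' vs G='0': no prefix
  B='11' vs F='10': no prefix
No violation found over all pairs.

YES -- this is a valid prefix code. No codeword is a prefix of any other codeword.


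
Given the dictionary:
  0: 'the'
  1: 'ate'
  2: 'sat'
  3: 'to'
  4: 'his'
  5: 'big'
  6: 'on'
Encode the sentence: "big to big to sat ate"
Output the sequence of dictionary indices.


Look up each word in the dictionary:
  'big' -> 5
  'to' -> 3
  'big' -> 5
  'to' -> 3
  'sat' -> 2
  'ate' -> 1

Encoded: [5, 3, 5, 3, 2, 1]


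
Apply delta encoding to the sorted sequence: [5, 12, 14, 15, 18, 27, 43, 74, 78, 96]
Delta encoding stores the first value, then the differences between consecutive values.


First value: 5
Deltas:
  12 - 5 = 7
  14 - 12 = 2
  15 - 14 = 1
  18 - 15 = 3
  27 - 18 = 9
  43 - 27 = 16
  74 - 43 = 31
  78 - 74 = 4
  96 - 78 = 18


Delta encoded: [5, 7, 2, 1, 3, 9, 16, 31, 4, 18]


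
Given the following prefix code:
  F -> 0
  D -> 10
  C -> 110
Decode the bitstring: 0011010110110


Decoding step by step:
Bits 0 -> F
Bits 0 -> F
Bits 110 -> C
Bits 10 -> D
Bits 110 -> C
Bits 110 -> C


Decoded message: FFCDCC


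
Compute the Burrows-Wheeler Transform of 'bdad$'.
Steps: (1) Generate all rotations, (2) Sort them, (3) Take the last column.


Rotations (sorted):
  0: $bdad -> last char: d
  1: ad$bd -> last char: d
  2: bdad$ -> last char: $
  3: d$bda -> last char: a
  4: dad$b -> last char: b


BWT = dd$ab


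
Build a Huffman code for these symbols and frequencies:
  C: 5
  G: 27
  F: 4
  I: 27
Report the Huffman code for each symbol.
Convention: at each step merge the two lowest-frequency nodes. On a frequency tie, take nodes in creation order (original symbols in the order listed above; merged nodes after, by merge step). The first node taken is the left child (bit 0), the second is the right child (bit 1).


Huffman tree construction:
Step 1: Merge F(4) + C(5) = 9
Step 2: Merge (F+C)(9) + G(27) = 36
Step 3: Merge I(27) + ((F+C)+G)(36) = 63
Read each symbol's code off the tree from the root (left child = 0, right child = 1).

Codes:
  C: 101 (length 3)
  G: 11 (length 2)
  F: 100 (length 3)
  I: 0 (length 1)
Average code length: 108/63 = 1.7143 bits/symbol


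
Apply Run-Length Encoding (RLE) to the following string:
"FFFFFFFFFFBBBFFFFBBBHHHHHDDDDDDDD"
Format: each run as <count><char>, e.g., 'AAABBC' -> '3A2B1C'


Scanning runs left to right:
  i=0: run of 'F' x 10 -> '10F'
  i=10: run of 'B' x 3 -> '3B'
  i=13: run of 'F' x 4 -> '4F'
  i=17: run of 'B' x 3 -> '3B'
  i=20: run of 'H' x 5 -> '5H'
  i=25: run of 'D' x 8 -> '8D'

RLE = 10F3B4F3B5H8D


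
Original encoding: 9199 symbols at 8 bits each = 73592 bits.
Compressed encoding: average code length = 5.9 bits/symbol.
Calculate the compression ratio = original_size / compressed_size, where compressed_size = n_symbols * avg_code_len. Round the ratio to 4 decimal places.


original_size = n_symbols * orig_bits = 9199 * 8 = 73592 bits
compressed_size = n_symbols * avg_code_len = 9199 * 5.9 = 54274.1 bits
ratio = original_size / compressed_size = 73592 / 54274.1 = 1.3559

Compression ratio = 1.3559


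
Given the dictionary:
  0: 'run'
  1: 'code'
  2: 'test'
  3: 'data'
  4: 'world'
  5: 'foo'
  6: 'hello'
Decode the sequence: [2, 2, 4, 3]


Look up each index in the dictionary:
  2 -> 'test'
  2 -> 'test'
  4 -> 'world'
  3 -> 'data'

Decoded: "test test world data"


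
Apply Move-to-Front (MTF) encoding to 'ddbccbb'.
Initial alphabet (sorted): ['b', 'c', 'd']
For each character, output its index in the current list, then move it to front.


MTF encoding:
'd': index 2 in ['b', 'c', 'd'] -> ['d', 'b', 'c']
'd': index 0 in ['d', 'b', 'c'] -> ['d', 'b', 'c']
'b': index 1 in ['d', 'b', 'c'] -> ['b', 'd', 'c']
'c': index 2 in ['b', 'd', 'c'] -> ['c', 'b', 'd']
'c': index 0 in ['c', 'b', 'd'] -> ['c', 'b', 'd']
'b': index 1 in ['c', 'b', 'd'] -> ['b', 'c', 'd']
'b': index 0 in ['b', 'c', 'd'] -> ['b', 'c', 'd']


Output: [2, 0, 1, 2, 0, 1, 0]


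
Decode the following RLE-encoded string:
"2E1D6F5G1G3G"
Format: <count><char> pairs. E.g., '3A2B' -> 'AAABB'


Expanding each <count><char> pair:
  2E -> 'EE'
  1D -> 'D'
  6F -> 'FFFFFF'
  5G -> 'GGGGG'
  1G -> 'G'
  3G -> 'GGG'

Decoded = EEDFFFFFFGGGGGGGGG


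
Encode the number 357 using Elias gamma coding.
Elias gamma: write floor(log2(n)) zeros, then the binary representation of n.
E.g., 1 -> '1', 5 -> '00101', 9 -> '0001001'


num_bits = floor(log2(357)) + 1 = 9
leading_zeros = num_bits - 1 = 8
binary(357) = 101100101

Elias gamma(357) = '00000000' + '101100101' = 00000000101100101 (17 bits)


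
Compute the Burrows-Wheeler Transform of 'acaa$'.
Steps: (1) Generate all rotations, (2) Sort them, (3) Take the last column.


Rotations (sorted):
  0: $acaa -> last char: a
  1: a$aca -> last char: a
  2: aa$ac -> last char: c
  3: acaa$ -> last char: $
  4: caa$a -> last char: a


BWT = aac$a


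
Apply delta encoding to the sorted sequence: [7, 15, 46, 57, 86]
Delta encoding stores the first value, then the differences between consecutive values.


First value: 7
Deltas:
  15 - 7 = 8
  46 - 15 = 31
  57 - 46 = 11
  86 - 57 = 29


Delta encoded: [7, 8, 31, 11, 29]


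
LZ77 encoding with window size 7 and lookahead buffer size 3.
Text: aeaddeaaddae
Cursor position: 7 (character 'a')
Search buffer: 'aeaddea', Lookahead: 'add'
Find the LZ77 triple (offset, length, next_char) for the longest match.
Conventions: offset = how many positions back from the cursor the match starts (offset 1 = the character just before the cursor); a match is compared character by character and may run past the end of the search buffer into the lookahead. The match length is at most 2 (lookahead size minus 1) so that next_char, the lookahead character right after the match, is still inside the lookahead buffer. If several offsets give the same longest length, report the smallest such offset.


Try each offset into the search buffer:
  offset=1 (pos 6, char 'a'): match length 1
  offset=2 (pos 5, char 'e'): match length 0
  offset=3 (pos 4, char 'd'): match length 0
  offset=4 (pos 3, char 'd'): match length 0
  offset=5 (pos 2, char 'a'): match length 2
  offset=6 (pos 1, char 'e'): match length 0
  offset=7 (pos 0, char 'a'): match length 1
Longest match has length 2 at offset 5.
next_char = character at position 7 + 2 = 9 -> 'd'

Best match: offset=5, length=2 (matching 'ad' starting at position 2)
LZ77 triple: (5, 2, 'd')


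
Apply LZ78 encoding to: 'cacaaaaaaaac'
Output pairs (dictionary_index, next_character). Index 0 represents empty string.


LZ78 encoding steps:
Dictionary: {0: ''}
Step 1: w='' (idx 0), next='c' -> output (0, 'c'), add 'c' as idx 1
Step 2: w='' (idx 0), next='a' -> output (0, 'a'), add 'a' as idx 2
Step 3: w='c' (idx 1), next='a' -> output (1, 'a'), add 'ca' as idx 3
Step 4: w='a' (idx 2), next='a' -> output (2, 'a'), add 'aa' as idx 4
Step 5: w='aa' (idx 4), next='a' -> output (4, 'a'), add 'aaa' as idx 5
Step 6: w='aa' (idx 4), next='c' -> output (4, 'c'), add 'aac' as idx 6


Encoded: [(0, 'c'), (0, 'a'), (1, 'a'), (2, 'a'), (4, 'a'), (4, 'c')]


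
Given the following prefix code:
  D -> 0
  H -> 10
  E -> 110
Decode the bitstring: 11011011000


Decoding step by step:
Bits 110 -> E
Bits 110 -> E
Bits 110 -> E
Bits 0 -> D
Bits 0 -> D


Decoded message: EEEDD


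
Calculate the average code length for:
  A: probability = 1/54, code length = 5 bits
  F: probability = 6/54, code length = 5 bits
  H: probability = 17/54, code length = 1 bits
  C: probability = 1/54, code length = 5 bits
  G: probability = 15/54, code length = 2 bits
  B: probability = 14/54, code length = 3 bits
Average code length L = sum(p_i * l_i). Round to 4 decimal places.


Weighted contributions p_i * l_i:
  A: (1/54) * 5 = 5/54
  F: (6/54) * 5 = 30/54
  H: (17/54) * 1 = 17/54
  C: (1/54) * 5 = 5/54
  G: (15/54) * 2 = 30/54
  B: (14/54) * 3 = 42/54
Sum = (5 + 30 + 17 + 5 + 30 + 42)/54 = 129/54

L = 129/54 = 2.3889 bits/symbol


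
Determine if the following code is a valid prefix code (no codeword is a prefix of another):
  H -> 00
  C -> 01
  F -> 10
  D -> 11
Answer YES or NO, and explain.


Checking each pair (does one codeword prefix another?):
  H='00' vs C='01': no prefix
  H='00' vs F='10': no prefix
  H='00' vs D='11': no prefix
  C='01' vs H='00': no prefix
  C='01' vs F='10': no prefix
  C='01' vs D='11': no prefix
  F='10' vs H='00': no prefix
  F='10' vs C='01': no prefix
  F='10' vs D='11': no prefix
  D='11' vs H='00': no prefix
  D='11' vs C='01': no prefix
  D='11' vs F='10': no prefix
No violation found over all pairs.

YES -- this is a valid prefix code. No codeword is a prefix of any other codeword.


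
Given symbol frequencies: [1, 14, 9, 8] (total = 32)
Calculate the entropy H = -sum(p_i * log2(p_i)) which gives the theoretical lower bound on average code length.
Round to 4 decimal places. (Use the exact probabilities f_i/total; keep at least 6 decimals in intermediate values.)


Per-symbol terms -p_i * log2(p_i) with p_i = f_i/32:
  p = 1/32 = 0.031250: log2(p) = -5.000000, -p*log2(p) = 0.156250
  p = 14/32 = 0.437500: log2(p) = -1.192645, -p*log2(p) = 0.521782
  p = 9/32 = 0.281250: log2(p) = -1.830075, -p*log2(p) = 0.514709
  p = 8/32 = 0.250000: log2(p) = -2.000000, -p*log2(p) = 0.500000
H = 0.156250 + 0.521782 + 0.514709 + 0.500000 = 1.692741

H = 1.6927 bits/symbol


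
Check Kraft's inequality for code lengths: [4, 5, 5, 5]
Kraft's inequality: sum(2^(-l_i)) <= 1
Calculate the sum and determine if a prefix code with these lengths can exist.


Sum = 2^(-4) + 2^(-5) + 2^(-5) + 2^(-5)
    = 0.0625 + 0.03125 + 0.03125 + 0.03125
    = 5/32 = 0.15625
Since 0.15625 <= 1, Kraft's inequality IS satisfied.
A prefix code with these lengths CAN exist.

Kraft sum = 0.15625. Satisfied.


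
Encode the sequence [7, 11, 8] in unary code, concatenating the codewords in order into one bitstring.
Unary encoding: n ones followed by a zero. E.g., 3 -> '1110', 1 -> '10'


Encode each number as n ones followed by a terminating 0:
  7 -> 11111110 (8 bits)
  11 -> 111111111110 (12 bits)
  8 -> 111111110 (9 bits)
Total length = 8 + 12 + 9 = 29 bits.

Unary([7, 11, 8]) = 11111110111111111110111111110 (29 bits)


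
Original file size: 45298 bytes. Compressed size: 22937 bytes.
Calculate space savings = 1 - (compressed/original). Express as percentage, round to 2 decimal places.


ratio = compressed/original = 22937/45298 = 0.506358
savings = 1 - ratio = 1 - 0.506358 = 0.493642
as a percentage: 0.493642 * 100 = 49.36%

Space savings = 1 - 22937/45298 = 49.36%


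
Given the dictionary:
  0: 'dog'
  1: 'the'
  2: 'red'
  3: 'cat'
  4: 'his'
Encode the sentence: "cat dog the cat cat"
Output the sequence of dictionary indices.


Look up each word in the dictionary:
  'cat' -> 3
  'dog' -> 0
  'the' -> 1
  'cat' -> 3
  'cat' -> 3

Encoded: [3, 0, 1, 3, 3]


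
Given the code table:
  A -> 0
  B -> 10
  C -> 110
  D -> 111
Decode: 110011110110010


Decoding:
110 -> C
0 -> A
111 -> D
10 -> B
110 -> C
0 -> A
10 -> B


Result: CADBCAB


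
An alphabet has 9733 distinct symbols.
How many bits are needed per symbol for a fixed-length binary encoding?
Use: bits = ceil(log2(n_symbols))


log2(9733) = 13.2487
Bracket: 2^13 = 8192 < 9733 <= 2^14 = 16384
So ceil(log2(9733)) = 14

bits = ceil(log2(9733)) = ceil(13.2487) = 14 bits


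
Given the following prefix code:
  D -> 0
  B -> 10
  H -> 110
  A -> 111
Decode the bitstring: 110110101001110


Decoding step by step:
Bits 110 -> H
Bits 110 -> H
Bits 10 -> B
Bits 10 -> B
Bits 0 -> D
Bits 111 -> A
Bits 0 -> D


Decoded message: HHBBDAD


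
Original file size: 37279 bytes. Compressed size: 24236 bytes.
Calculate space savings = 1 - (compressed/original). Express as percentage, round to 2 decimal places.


ratio = compressed/original = 24236/37279 = 0.650125
savings = 1 - ratio = 1 - 0.650125 = 0.349875
as a percentage: 0.349875 * 100 = 34.99%

Space savings = 1 - 24236/37279 = 34.99%


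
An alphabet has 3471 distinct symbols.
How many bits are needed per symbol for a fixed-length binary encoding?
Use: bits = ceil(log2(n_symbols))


log2(3471) = 11.7611
Bracket: 2^11 = 2048 < 3471 <= 2^12 = 4096
So ceil(log2(3471)) = 12

bits = ceil(log2(3471)) = ceil(11.7611) = 12 bits


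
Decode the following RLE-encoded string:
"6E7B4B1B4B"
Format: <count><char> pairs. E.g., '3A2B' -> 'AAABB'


Expanding each <count><char> pair:
  6E -> 'EEEEEE'
  7B -> 'BBBBBBB'
  4B -> 'BBBB'
  1B -> 'B'
  4B -> 'BBBB'

Decoded = EEEEEEBBBBBBBBBBBBBBBB


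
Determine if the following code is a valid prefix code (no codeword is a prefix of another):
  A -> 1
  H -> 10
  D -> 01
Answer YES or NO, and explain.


Checking each pair (does one codeword prefix another?):
  A='1' vs H='10': prefix -- VIOLATION

NO -- this is NOT a valid prefix code. A (1) is a prefix of H (10).


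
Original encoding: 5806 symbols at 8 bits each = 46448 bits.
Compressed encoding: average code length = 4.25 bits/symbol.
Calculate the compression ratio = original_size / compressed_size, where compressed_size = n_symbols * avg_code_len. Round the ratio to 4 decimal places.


original_size = n_symbols * orig_bits = 5806 * 8 = 46448 bits
compressed_size = n_symbols * avg_code_len = 5806 * 4.25 = 24675.5 bits
ratio = original_size / compressed_size = 46448 / 24675.5 = 1.8824

Compression ratio = 1.8824


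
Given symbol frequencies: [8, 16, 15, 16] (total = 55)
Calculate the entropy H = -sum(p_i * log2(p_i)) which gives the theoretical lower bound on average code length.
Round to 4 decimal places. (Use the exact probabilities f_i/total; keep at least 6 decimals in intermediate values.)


Per-symbol terms -p_i * log2(p_i) with p_i = f_i/55:
  p = 8/55 = 0.145455: log2(p) = -2.781360, -p*log2(p) = 0.404561
  p = 16/55 = 0.290909: log2(p) = -1.781360, -p*log2(p) = 0.518214
  p = 15/55 = 0.272727: log2(p) = -1.874469, -p*log2(p) = 0.511219
  p = 16/55 = 0.290909: log2(p) = -1.781360, -p*log2(p) = 0.518214
H = 0.404561 + 0.518214 + 0.511219 + 0.518214 = 1.952208

H = 1.9522 bits/symbol


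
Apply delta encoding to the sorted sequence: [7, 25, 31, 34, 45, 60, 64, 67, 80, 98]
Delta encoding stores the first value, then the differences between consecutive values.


First value: 7
Deltas:
  25 - 7 = 18
  31 - 25 = 6
  34 - 31 = 3
  45 - 34 = 11
  60 - 45 = 15
  64 - 60 = 4
  67 - 64 = 3
  80 - 67 = 13
  98 - 80 = 18


Delta encoded: [7, 18, 6, 3, 11, 15, 4, 3, 13, 18]


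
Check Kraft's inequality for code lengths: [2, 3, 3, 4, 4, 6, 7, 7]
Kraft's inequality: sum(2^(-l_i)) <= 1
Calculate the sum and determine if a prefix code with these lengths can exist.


Sum = 2^(-2) + 2^(-3) + 2^(-3) + 2^(-4) + 2^(-4) + 2^(-6) + 2^(-7) + 2^(-7)
    = 0.25 + 0.125 + 0.125 + 0.0625 + 0.0625 + 0.015625 + 0.0078125 + 0.0078125
    = 84/128 = 0.65625
Since 0.65625 <= 1, Kraft's inequality IS satisfied.
A prefix code with these lengths CAN exist.

Kraft sum = 0.65625. Satisfied.


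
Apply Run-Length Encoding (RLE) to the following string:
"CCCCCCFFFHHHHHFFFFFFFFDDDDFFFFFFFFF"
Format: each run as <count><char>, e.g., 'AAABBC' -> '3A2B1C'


Scanning runs left to right:
  i=0: run of 'C' x 6 -> '6C'
  i=6: run of 'F' x 3 -> '3F'
  i=9: run of 'H' x 5 -> '5H'
  i=14: run of 'F' x 8 -> '8F'
  i=22: run of 'D' x 4 -> '4D'
  i=26: run of 'F' x 9 -> '9F'

RLE = 6C3F5H8F4D9F


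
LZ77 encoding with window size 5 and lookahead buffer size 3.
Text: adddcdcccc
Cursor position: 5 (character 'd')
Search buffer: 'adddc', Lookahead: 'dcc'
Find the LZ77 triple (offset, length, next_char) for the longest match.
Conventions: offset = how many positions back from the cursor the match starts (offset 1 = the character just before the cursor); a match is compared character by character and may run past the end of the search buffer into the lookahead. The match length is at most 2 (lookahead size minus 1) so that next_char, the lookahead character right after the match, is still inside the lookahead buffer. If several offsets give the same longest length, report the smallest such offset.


Try each offset into the search buffer:
  offset=1 (pos 4, char 'c'): match length 0
  offset=2 (pos 3, char 'd'): match length 2
  offset=3 (pos 2, char 'd'): match length 1
  offset=4 (pos 1, char 'd'): match length 1
  offset=5 (pos 0, char 'a'): match length 0
Longest match has length 2 at offset 2.
next_char = character at position 5 + 2 = 7 -> 'c'

Best match: offset=2, length=2 (matching 'dc' starting at position 3)
LZ77 triple: (2, 2, 'c')


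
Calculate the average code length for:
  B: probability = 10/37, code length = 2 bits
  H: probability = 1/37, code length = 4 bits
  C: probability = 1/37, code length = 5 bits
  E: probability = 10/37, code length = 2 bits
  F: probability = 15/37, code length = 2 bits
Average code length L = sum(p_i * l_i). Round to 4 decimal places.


Weighted contributions p_i * l_i:
  B: (10/37) * 2 = 20/37
  H: (1/37) * 4 = 4/37
  C: (1/37) * 5 = 5/37
  E: (10/37) * 2 = 20/37
  F: (15/37) * 2 = 30/37
Sum = (20 + 4 + 5 + 20 + 30)/37 = 79/37

L = 79/37 = 2.1351 bits/symbol


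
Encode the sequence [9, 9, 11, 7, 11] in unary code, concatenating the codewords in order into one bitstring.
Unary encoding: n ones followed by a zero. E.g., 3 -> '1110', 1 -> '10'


Encode each number as n ones followed by a terminating 0:
  9 -> 1111111110 (10 bits)
  9 -> 1111111110 (10 bits)
  11 -> 111111111110 (12 bits)
  7 -> 11111110 (8 bits)
  11 -> 111111111110 (12 bits)
Total length = 10 + 10 + 12 + 8 + 12 = 52 bits.

Unary([9, 9, 11, 7, 11]) = 1111111110111111111011111111111011111110111111111110 (52 bits)


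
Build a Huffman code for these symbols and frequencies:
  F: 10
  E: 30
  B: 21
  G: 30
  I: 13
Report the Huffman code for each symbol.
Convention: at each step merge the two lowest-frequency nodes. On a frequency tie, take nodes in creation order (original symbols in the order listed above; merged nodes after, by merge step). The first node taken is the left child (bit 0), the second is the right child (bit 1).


Huffman tree construction:
Step 1: Merge F(10) + I(13) = 23
Step 2: Merge B(21) + (F+I)(23) = 44
Step 3: Merge E(30) + G(30) = 60
Step 4: Merge (B+(F+I))(44) + (E+G)(60) = 104
Read each symbol's code off the tree from the root (left child = 0, right child = 1).

Codes:
  F: 010 (length 3)
  E: 10 (length 2)
  B: 00 (length 2)
  G: 11 (length 2)
  I: 011 (length 3)
Average code length: 231/104 = 2.2212 bits/symbol


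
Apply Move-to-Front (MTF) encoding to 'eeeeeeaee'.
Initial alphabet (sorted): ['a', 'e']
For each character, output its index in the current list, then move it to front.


MTF encoding:
'e': index 1 in ['a', 'e'] -> ['e', 'a']
'e': index 0 in ['e', 'a'] -> ['e', 'a']
'e': index 0 in ['e', 'a'] -> ['e', 'a']
'e': index 0 in ['e', 'a'] -> ['e', 'a']
'e': index 0 in ['e', 'a'] -> ['e', 'a']
'e': index 0 in ['e', 'a'] -> ['e', 'a']
'a': index 1 in ['e', 'a'] -> ['a', 'e']
'e': index 1 in ['a', 'e'] -> ['e', 'a']
'e': index 0 in ['e', 'a'] -> ['e', 'a']


Output: [1, 0, 0, 0, 0, 0, 1, 1, 0]


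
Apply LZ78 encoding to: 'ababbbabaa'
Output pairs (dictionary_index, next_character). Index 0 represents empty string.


LZ78 encoding steps:
Dictionary: {0: ''}
Step 1: w='' (idx 0), next='a' -> output (0, 'a'), add 'a' as idx 1
Step 2: w='' (idx 0), next='b' -> output (0, 'b'), add 'b' as idx 2
Step 3: w='a' (idx 1), next='b' -> output (1, 'b'), add 'ab' as idx 3
Step 4: w='b' (idx 2), next='b' -> output (2, 'b'), add 'bb' as idx 4
Step 5: w='ab' (idx 3), next='a' -> output (3, 'a'), add 'aba' as idx 5
Step 6: w='a' (idx 1), end of input -> output (1, '')


Encoded: [(0, 'a'), (0, 'b'), (1, 'b'), (2, 'b'), (3, 'a'), (1, '')]


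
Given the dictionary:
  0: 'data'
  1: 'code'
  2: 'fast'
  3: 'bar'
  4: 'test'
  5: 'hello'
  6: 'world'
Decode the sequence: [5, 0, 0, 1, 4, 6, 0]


Look up each index in the dictionary:
  5 -> 'hello'
  0 -> 'data'
  0 -> 'data'
  1 -> 'code'
  4 -> 'test'
  6 -> 'world'
  0 -> 'data'

Decoded: "hello data data code test world data"


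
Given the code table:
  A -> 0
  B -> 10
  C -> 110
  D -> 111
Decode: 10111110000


Decoding:
10 -> B
111 -> D
110 -> C
0 -> A
0 -> A
0 -> A


Result: BDCAAA


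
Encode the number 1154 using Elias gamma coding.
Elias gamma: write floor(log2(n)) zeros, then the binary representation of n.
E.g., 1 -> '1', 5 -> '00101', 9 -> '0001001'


num_bits = floor(log2(1154)) + 1 = 11
leading_zeros = num_bits - 1 = 10
binary(1154) = 10010000010

Elias gamma(1154) = '0000000000' + '10010000010' = 000000000010010000010 (21 bits)


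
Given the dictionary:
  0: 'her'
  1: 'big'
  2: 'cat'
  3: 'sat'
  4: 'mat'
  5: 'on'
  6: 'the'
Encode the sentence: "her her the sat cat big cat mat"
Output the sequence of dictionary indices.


Look up each word in the dictionary:
  'her' -> 0
  'her' -> 0
  'the' -> 6
  'sat' -> 3
  'cat' -> 2
  'big' -> 1
  'cat' -> 2
  'mat' -> 4

Encoded: [0, 0, 6, 3, 2, 1, 2, 4]


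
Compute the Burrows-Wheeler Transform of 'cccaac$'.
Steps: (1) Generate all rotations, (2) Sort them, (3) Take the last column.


Rotations (sorted):
  0: $cccaac -> last char: c
  1: aac$ccc -> last char: c
  2: ac$ccca -> last char: a
  3: c$cccaa -> last char: a
  4: caac$cc -> last char: c
  5: ccaac$c -> last char: c
  6: cccaac$ -> last char: $


BWT = ccaacc$


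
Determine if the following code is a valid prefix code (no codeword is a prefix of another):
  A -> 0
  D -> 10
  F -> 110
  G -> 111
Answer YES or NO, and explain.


Checking each pair (does one codeword prefix another?):
  A='0' vs D='10': no prefix
  A='0' vs F='110': no prefix
  A='0' vs G='111': no prefix
  D='10' vs A='0': no prefix
  D='10' vs F='110': no prefix
  D='10' vs G='111': no prefix
  F='110' vs A='0': no prefix
  F='110' vs D='10': no prefix
  F='110' vs G='111': no prefix
  G='111' vs A='0': no prefix
  G='111' vs D='10': no prefix
  G='111' vs F='110': no prefix
No violation found over all pairs.

YES -- this is a valid prefix code. No codeword is a prefix of any other codeword.


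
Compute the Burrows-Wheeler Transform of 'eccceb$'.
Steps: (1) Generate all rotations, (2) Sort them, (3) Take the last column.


Rotations (sorted):
  0: $eccceb -> last char: b
  1: b$eccce -> last char: e
  2: ccceb$e -> last char: e
  3: cceb$ec -> last char: c
  4: ceb$ecc -> last char: c
  5: eb$eccc -> last char: c
  6: eccceb$ -> last char: $


BWT = beeccc$


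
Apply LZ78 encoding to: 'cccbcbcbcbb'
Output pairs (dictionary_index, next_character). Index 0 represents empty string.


LZ78 encoding steps:
Dictionary: {0: ''}
Step 1: w='' (idx 0), next='c' -> output (0, 'c'), add 'c' as idx 1
Step 2: w='c' (idx 1), next='c' -> output (1, 'c'), add 'cc' as idx 2
Step 3: w='' (idx 0), next='b' -> output (0, 'b'), add 'b' as idx 3
Step 4: w='c' (idx 1), next='b' -> output (1, 'b'), add 'cb' as idx 4
Step 5: w='cb' (idx 4), next='c' -> output (4, 'c'), add 'cbc' as idx 5
Step 6: w='b' (idx 3), next='b' -> output (3, 'b'), add 'bb' as idx 6


Encoded: [(0, 'c'), (1, 'c'), (0, 'b'), (1, 'b'), (4, 'c'), (3, 'b')]


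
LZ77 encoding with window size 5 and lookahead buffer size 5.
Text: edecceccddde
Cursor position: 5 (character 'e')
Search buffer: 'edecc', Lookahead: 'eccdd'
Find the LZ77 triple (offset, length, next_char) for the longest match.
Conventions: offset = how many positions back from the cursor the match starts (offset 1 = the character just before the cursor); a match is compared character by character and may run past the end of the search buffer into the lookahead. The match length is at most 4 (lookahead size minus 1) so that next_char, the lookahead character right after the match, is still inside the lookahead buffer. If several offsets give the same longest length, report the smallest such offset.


Try each offset into the search buffer:
  offset=1 (pos 4, char 'c'): match length 0
  offset=2 (pos 3, char 'c'): match length 0
  offset=3 (pos 2, char 'e'): match length 3
  offset=4 (pos 1, char 'd'): match length 0
  offset=5 (pos 0, char 'e'): match length 1
Longest match has length 3 at offset 3.
next_char = character at position 5 + 3 = 8 -> 'd'

Best match: offset=3, length=3 (matching 'ecc' starting at position 2)
LZ77 triple: (3, 3, 'd')
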